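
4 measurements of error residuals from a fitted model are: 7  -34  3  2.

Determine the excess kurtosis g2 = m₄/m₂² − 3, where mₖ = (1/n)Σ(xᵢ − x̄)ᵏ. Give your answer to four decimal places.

x̄ = -5.5000
Σ(xᵢ − x̄)² = 1097.0000 ⇒ m₂ = 274.25000
Σ(xᵢ − x̄)⁴ = 692548.2500 ⇒ m₄ = 173137.06250
m₂² = 75213.06250
g2 = m₄/m₂² − 3 = 2.30195 − 3 ≈ -0.6980

-0.6980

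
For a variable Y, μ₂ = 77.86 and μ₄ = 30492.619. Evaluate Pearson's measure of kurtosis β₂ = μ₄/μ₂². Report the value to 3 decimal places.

μ₂² = 77.86² = 6062.17960
μ₄/μ₂² = 30492.619 / 6062.17960 = 5.02998
β₂ ≈ 5.030

5.030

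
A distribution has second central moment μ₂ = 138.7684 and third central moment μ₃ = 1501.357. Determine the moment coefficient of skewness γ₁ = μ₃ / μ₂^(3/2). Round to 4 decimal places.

0.9184

σ = √μ₂ = √138.7684 = 11.78000
σ³ = μ₂^(3/2) = 1634.69175
γ₁ = μ₃/σ³ = 1501.357 / 1634.69175 ≈ 0.9184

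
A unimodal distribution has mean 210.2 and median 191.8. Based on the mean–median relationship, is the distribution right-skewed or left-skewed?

right-skewed

mean − median = 210.2 − 191.8 = 18.4
mean > median ⇒ the longer tail is on the right ⇒ right-skewed (positively skewed).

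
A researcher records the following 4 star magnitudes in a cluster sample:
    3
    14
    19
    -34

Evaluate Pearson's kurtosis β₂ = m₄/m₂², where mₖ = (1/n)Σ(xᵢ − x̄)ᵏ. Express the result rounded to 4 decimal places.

2.1164

x̄ = 0.5000
Σ(xᵢ − x̄)² = 1721.0000 ⇒ m₂ = 430.25000
Σ(xᵢ − x̄)⁴ = 1567084.2500 ⇒ m₄ = 391771.06250
m₂² = 185115.06250
β₂ = m₄/m₂² = 391771.06250 / 185115.06250 ≈ 2.1164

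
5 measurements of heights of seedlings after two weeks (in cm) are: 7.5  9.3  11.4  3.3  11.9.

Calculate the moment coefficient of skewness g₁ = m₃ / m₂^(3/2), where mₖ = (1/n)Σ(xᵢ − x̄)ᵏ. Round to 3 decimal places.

x̄ = (7.5 + 9.3 + 11.4 + 3.3 + 11.9) / 5 = 8.6800
deviations (xᵢ − x̄): -1.1800, 0.6200, 2.7200, -5.3800, 3.2200
Σ(xᵢ − x̄)² = 48.4880 ⇒ m₂ = 48.4880/5 = 9.69760
Σ(xᵢ − x̄)³ = -103.6157 ⇒ m₃ = -103.6157/5 = -20.72314
m₂^(3/2) = 9.69760^(1.5) = 30.19927
g₁ = m₃ / m₂^(3/2) = -20.72314 / 30.19927 ≈ -0.686

-0.686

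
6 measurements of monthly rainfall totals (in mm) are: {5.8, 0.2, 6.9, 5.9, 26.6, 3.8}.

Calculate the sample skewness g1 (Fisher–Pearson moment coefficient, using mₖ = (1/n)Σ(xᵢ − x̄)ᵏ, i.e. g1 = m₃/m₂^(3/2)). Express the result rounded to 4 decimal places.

1.5148

x̄ = (5.8 + 0.2 + 6.9 + 5.9 + 26.6 + 3.8) / 6 = 8.2000
deviations (xᵢ − x̄): -2.4000, -8.0000, -1.3000, -2.3000, 18.4000, -4.4000
Σ(xᵢ − x̄)² = 434.6600 ⇒ m₂ = 434.6600/6 = 72.44333
Σ(xᵢ − x̄)³ = 5604.1320 ⇒ m₃ = 5604.1320/6 = 934.02200
m₂^(3/2) = 72.44333^(1.5) = 616.59165
g1 = m₃ / m₂^(3/2) = 934.02200 / 616.59165 ≈ 1.5148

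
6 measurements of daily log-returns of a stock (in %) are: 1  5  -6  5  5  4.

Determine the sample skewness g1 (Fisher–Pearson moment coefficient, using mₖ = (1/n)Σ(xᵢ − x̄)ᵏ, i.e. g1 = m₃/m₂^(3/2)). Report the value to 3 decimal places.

-1.367

x̄ = (1 + 5 - 6 + 5 + 5 + 4) / 6 = 2.3333
deviations (xᵢ − x̄): -1.3333, 2.6667, -8.3333, 2.6667, 2.6667, 1.6667
Σ(xᵢ − x̄)² = 95.3333 ⇒ m₂ = 95.3333/6 = 15.88889
Σ(xᵢ − x̄)³ = -519.5556 ⇒ m₃ = -519.5556/6 = -86.59259
m₂^(3/2) = 15.88889^(1.5) = 63.33449
g1 = m₃ / m₂^(3/2) = -86.59259 / 63.33449 ≈ -1.367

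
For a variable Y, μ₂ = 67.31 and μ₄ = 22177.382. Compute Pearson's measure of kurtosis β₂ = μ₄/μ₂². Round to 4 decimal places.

μ₂² = 67.31² = 4530.63610
μ₄/μ₂² = 22177.382 / 4530.63610 = 4.89498
β₂ ≈ 4.8950

4.8950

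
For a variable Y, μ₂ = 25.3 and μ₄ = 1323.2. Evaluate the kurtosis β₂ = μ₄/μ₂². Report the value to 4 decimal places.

μ₂² = 25.3² = 640.09000
μ₄/μ₂² = 1323.2 / 640.09000 = 2.06721
β₂ ≈ 2.0672

2.0672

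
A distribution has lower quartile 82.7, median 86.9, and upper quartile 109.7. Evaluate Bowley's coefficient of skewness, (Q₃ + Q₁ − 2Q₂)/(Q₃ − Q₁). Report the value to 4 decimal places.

numerator: Q₃ + Q₁ − 2Q₂ = 109.7 + 82.7 − 2×86.9 = 18.6000
denominator: Q₃ − Q₁ = 109.7 − 82.7 = 27.0000
Bowley skewness = 18.6000 / 27.0000 ≈ 0.6889

0.6889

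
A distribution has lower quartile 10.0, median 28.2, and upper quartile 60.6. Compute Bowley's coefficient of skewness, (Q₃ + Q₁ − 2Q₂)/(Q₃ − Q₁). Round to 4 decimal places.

numerator: Q₃ + Q₁ − 2Q₂ = 60.6 + 10.0 − 2×28.2 = 14.2000
denominator: Q₃ − Q₁ = 60.6 − 10.0 = 50.6000
Bowley skewness = 14.2000 / 50.6000 ≈ 0.2806

0.2806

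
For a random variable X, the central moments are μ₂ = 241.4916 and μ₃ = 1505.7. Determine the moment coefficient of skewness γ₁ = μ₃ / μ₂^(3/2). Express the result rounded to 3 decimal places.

0.401

σ = √μ₂ = √241.4916 = 15.54000
σ³ = μ₂^(3/2) = 3752.77946
γ₁ = μ₃/σ³ = 1505.7 / 3752.77946 ≈ 0.401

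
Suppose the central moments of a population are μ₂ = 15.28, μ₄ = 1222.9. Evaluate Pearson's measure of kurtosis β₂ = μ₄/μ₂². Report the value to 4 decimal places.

μ₂² = 15.28² = 233.47840
μ₄/μ₂² = 1222.9 / 233.47840 = 5.23774
β₂ ≈ 5.2377

5.2377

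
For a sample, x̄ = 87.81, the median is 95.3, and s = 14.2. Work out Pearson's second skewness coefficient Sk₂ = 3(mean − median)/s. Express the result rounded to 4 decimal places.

Sk₂ = 3(87.81 − 95.3) / 14.2 = 3 × -7.4900 / 14.2
    = -22.4700 / 14.2 ≈ -1.5824

-1.5824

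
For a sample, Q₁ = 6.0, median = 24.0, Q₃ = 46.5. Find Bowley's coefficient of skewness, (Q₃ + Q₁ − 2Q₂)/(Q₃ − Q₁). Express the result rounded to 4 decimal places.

0.1111

numerator: Q₃ + Q₁ − 2Q₂ = 46.5 + 6.0 − 2×24.0 = 4.5000
denominator: Q₃ − Q₁ = 46.5 − 6.0 = 40.5000
Bowley skewness = 4.5000 / 40.5000 ≈ 0.1111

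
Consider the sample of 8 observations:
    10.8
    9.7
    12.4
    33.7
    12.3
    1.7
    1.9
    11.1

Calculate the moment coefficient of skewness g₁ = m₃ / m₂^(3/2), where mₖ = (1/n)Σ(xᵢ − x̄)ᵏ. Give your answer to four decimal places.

x̄ = (10.8 + 9.7 + 12.4 + 33.7 + 12.3 + 1.7 + 1.9 + 11.1) / 8 = 11.7000
deviations (xᵢ − x̄): -0.9000, -2.0000, 0.7000, 22.0000, 0.6000, -10.0000, -9.8000, -0.6000
Σ(xᵢ − x̄)² = 686.0600 ⇒ m₂ = 686.0600/8 = 85.75750
Σ(xᵢ − x̄)³ = 8698.4220 ⇒ m₃ = 8698.4220/8 = 1087.30275
m₂^(3/2) = 85.75750^(1.5) = 794.16029
g₁ = m₃ / m₂^(3/2) = 1087.30275 / 794.16029 ≈ 1.3691

1.3691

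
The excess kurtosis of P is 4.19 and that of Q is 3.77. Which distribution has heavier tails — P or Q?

P

Higher excess kurtosis ⇒ heavier tails relative to the normal distribution.
4.19 vs 3.77: the larger is 4.19, so P has heavier tails.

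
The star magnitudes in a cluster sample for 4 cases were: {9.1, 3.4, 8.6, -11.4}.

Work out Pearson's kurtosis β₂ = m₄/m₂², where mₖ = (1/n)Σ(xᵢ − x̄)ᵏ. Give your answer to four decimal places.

2.1177

x̄ = 2.4250
Σ(xᵢ − x̄)² = 274.7675 ⇒ m₂ = 68.69188
Σ(xᵢ − x̄)⁴ = 39970.9678 ⇒ m₄ = 9992.74195
m₂² = 4718.57369
β₂ = m₄/m₂² = 9992.74195 / 4718.57369 ≈ 2.1177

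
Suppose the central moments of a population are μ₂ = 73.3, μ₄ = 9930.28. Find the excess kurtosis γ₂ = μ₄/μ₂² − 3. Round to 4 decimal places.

-1.1518

μ₂² = 73.3² = 5372.89000
μ₄/μ₂² = 9930.28 / 5372.89000 = 1.84822
γ₂ = 1.84822 − 3 ≈ -1.1518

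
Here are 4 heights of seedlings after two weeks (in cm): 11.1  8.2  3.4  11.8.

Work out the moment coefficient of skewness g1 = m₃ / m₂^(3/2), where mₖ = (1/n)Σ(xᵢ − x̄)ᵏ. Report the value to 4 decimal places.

-0.6618

x̄ = (11.1 + 8.2 + 3.4 + 11.8) / 4 = 8.6250
deviations (xᵢ − x̄): 2.4750, -0.4250, -5.2250, 3.1750
Σ(xᵢ − x̄)² = 43.6875 ⇒ m₂ = 43.6875/4 = 10.92188
Σ(xᵢ − x̄)³ = -95.5556 ⇒ m₃ = -95.5556/4 = -23.88891
m₂^(3/2) = 10.92188^(1.5) = 36.09490
g1 = m₃ / m₂^(3/2) = -23.88891 / 36.09490 ≈ -0.6618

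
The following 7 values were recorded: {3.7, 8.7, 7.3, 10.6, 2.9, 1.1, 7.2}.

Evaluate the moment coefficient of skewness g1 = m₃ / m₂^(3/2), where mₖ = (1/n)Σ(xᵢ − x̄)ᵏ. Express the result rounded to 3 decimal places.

-0.105

x̄ = (3.7 + 8.7 + 7.3 + 10.6 + 2.9 + 1.1 + 7.2) / 7 = 5.9286
deviations (xᵢ − x̄): -2.2286, 2.7714, 1.3714, 4.6714, -3.0286, -4.8286, 1.2714
Σ(xᵢ − x̄)² = 70.4543 ⇒ m₂ = 70.4543/7 = 10.06490
Σ(xᵢ − x̄)³ = -23.5631 ⇒ m₃ = -23.5631/7 = -3.36616
m₂^(3/2) = 10.06490^(1.5) = 31.93111
g1 = m₃ / m₂^(3/2) = -3.36616 / 31.93111 ≈ -0.105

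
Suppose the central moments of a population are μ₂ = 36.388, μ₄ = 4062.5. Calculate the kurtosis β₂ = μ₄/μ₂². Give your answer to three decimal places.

μ₂² = 36.388² = 1324.08654
μ₄/μ₂² = 4062.5 / 1324.08654 = 3.06815
β₂ ≈ 3.068

3.068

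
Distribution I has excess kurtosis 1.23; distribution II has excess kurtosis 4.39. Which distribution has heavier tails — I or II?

II

Higher excess kurtosis ⇒ heavier tails relative to the normal distribution.
1.23 vs 4.39: the larger is 4.39, so II has heavier tails.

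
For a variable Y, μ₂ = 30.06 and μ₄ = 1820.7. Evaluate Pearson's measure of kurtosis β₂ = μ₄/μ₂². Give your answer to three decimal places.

μ₂² = 30.06² = 903.60360
μ₄/μ₂² = 1820.7 / 903.60360 = 2.01493
β₂ ≈ 2.015

2.015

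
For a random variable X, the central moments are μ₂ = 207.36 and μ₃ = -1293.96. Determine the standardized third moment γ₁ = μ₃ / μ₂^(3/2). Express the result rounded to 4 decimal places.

-0.4333

σ = √μ₂ = √207.36 = 14.40000
σ³ = μ₂^(3/2) = 2985.98400
γ₁ = μ₃/σ³ = -1293.96 / 2985.98400 ≈ -0.4333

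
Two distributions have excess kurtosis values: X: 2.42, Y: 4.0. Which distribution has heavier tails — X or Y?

Higher excess kurtosis ⇒ heavier tails relative to the normal distribution.
2.42 vs 4.0: the larger is 4.0, so Y has heavier tails.

Y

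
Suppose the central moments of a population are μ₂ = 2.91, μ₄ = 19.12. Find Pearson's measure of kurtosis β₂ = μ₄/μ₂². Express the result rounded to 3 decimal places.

2.258

μ₂² = 2.91² = 8.46810
μ₄/μ₂² = 19.12 / 8.46810 = 2.25789
β₂ ≈ 2.258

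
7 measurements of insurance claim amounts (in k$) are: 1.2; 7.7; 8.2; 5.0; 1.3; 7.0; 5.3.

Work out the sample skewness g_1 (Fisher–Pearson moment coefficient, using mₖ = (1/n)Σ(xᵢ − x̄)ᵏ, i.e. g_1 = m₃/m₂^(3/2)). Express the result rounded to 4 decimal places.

-0.4530

x̄ = (1.2 + 7.7 + 8.2 + 5.0 + 1.3 + 7.0 + 5.3) / 7 = 5.1000
deviations (xᵢ − x̄): -3.9000, 2.6000, 3.1000, -0.1000, -3.8000, 1.9000, 0.2000
Σ(xᵢ − x̄)² = 49.6800 ⇒ m₂ = 49.6800/7 = 7.09714
Σ(xᵢ − x̄)³ = -59.9580 ⇒ m₃ = -59.9580/7 = -8.56543
m₂^(3/2) = 7.09714^(1.5) = 18.90712
g_1 = m₃ / m₂^(3/2) = -8.56543 / 18.90712 ≈ -0.4530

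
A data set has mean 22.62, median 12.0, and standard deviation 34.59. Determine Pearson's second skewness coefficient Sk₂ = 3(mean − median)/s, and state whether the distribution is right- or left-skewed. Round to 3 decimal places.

0.921, right-skewed

Sk₂ = 3(22.62 − 12.0) / 34.59 = 3 × 10.6200 / 34.59
    = 31.8600 / 34.59 ≈ 0.921
Sk₂ > 0 ⇒ mean > median ⇒ right-skewed (positive skew).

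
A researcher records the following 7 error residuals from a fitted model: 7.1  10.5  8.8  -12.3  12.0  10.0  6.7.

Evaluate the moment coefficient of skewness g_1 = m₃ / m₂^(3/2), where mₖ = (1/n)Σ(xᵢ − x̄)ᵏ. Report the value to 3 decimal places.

x̄ = (7.1 + 10.5 + 8.8 - 12.3 + 12.0 + 10.0 + 6.7) / 7 = 6.1143
deviations (xᵢ − x̄): 0.9857, 4.3857, 2.6857, -18.4143, 5.8857, 3.8857, 0.5857
Σ(xᵢ − x̄)² = 416.5886 ⇒ m₂ = 416.5886/7 = 59.51265
Σ(xᵢ − x̄)³ = -5876.5768 ⇒ m₃ = -5876.5768/7 = -839.51097
m₂^(3/2) = 59.51265^(1.5) = 459.10706
g_1 = m₃ / m₂^(3/2) = -839.51097 / 459.10706 ≈ -1.829

-1.829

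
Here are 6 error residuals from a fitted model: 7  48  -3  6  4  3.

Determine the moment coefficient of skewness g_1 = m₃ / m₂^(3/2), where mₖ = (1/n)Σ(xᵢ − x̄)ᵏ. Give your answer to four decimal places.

x̄ = (7 + 48 - 3 + 6 + 4 + 3) / 6 = 10.8333
deviations (xᵢ − x̄): -3.8333, 37.1667, -13.8333, -4.8333, -6.8333, -7.8333
Σ(xᵢ − x̄)² = 1718.8333 ⇒ m₂ = 1718.8333/6 = 286.47222
Σ(xᵢ − x̄)³ = 47724.4444 ⇒ m₃ = 47724.4444/6 = 7954.07407
m₂^(3/2) = 286.47222^(1.5) = 4848.68282
g_1 = m₃ / m₂^(3/2) = 7954.07407 / 4848.68282 ≈ 1.6405

1.6405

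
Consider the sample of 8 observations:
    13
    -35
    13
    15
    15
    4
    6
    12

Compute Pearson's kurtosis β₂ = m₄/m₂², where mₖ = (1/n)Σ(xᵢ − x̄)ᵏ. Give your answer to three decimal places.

x̄ = 5.3750
Σ(xᵢ − x̄)² = 1977.8750 ⇒ m₂ = 247.23438
Σ(xᵢ − x̄)⁴ = 2683213.8066 ⇒ m₄ = 335401.72583
m₂² = 61124.83618
β₂ = m₄/m₂² = 335401.72583 / 61124.83618 ≈ 5.487

5.487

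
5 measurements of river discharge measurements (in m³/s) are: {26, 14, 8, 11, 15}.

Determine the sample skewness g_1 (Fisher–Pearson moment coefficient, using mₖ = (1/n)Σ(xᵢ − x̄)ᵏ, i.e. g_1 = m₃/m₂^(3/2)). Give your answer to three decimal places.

x̄ = (26 + 14 + 8 + 11 + 15) / 5 = 14.8000
deviations (xᵢ − x̄): 11.2000, -0.8000, -6.8000, -3.8000, 0.2000
Σ(xᵢ − x̄)² = 186.8000 ⇒ m₂ = 186.8000/5 = 37.36000
Σ(xᵢ − x̄)³ = 1035.1200 ⇒ m₃ = 1035.1200/5 = 207.02400
m₂^(3/2) = 37.36000^(1.5) = 228.35488
g_1 = m₃ / m₂^(3/2) = 207.02400 / 228.35488 ≈ 0.907

0.907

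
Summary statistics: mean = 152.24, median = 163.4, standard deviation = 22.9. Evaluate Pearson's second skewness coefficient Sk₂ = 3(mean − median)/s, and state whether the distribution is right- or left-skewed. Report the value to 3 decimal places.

-1.462, left-skewed

Sk₂ = 3(152.24 − 163.4) / 22.9 = 3 × -11.1600 / 22.9
    = -33.4800 / 22.9 ≈ -1.462
Sk₂ < 0 ⇒ mean < median ⇒ left-skewed (negative skew).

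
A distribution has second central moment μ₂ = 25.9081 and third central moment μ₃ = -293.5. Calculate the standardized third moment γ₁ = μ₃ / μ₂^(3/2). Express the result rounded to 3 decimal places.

σ = √μ₂ = √25.9081 = 5.09000
σ³ = μ₂^(3/2) = 131.87223
γ₁ = μ₃/σ³ = -293.5 / 131.87223 ≈ -2.226

-2.226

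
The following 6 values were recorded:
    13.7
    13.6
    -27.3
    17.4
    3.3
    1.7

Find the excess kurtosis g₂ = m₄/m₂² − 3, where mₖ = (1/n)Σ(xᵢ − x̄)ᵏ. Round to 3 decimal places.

x̄ = 3.7333
Σ(xᵢ − x̄)² = 1350.8533 ⇒ m₂ = 225.14222
Σ(xᵢ − x̄)⁴ = 981747.1824 ⇒ m₄ = 163624.53041
m₂² = 50689.02023
g₂ = m₄/m₂² − 3 = 3.22801 − 3 ≈ 0.228

0.228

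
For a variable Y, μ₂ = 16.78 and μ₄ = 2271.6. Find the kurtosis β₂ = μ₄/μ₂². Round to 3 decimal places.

μ₂² = 16.78² = 281.56840
μ₄/μ₂² = 2271.6 / 281.56840 = 8.06767
β₂ ≈ 8.068

8.068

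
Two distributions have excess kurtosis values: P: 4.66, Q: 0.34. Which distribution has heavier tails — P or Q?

Higher excess kurtosis ⇒ heavier tails relative to the normal distribution.
4.66 vs 0.34: the larger is 4.66, so P has heavier tails.

P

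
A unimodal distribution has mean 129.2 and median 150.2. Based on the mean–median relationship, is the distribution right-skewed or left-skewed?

left-skewed

mean − median = 129.2 − 150.2 = -21.0
mean < median ⇒ the longer tail is on the left ⇒ left-skewed (negatively skewed).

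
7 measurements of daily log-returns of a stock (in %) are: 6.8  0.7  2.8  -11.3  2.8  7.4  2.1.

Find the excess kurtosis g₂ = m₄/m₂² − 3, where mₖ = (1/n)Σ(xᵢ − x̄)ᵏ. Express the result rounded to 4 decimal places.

x̄ = 1.6143
Σ(xᵢ − x̄)² = 231.0286 ⇒ m₂ = 33.00408
Σ(xᵢ − x̄)⁴ = 29663.5690 ⇒ m₄ = 4237.65271
m₂² = 1089.26940
g₂ = m₄/m₂² − 3 = 3.89036 − 3 ≈ 0.8904

0.8904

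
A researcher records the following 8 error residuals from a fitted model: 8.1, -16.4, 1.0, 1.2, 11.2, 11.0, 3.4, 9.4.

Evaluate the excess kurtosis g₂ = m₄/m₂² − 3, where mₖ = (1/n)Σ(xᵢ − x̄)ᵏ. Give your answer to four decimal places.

x̄ = 3.6125
Σ(xᵢ − x̄)² = 578.9687 ⇒ m₂ = 72.37109
Σ(xᵢ − x̄)⁴ = 168301.0554 ⇒ m₄ = 21037.63193
m₂² = 5237.57521
g₂ = m₄/m₂² − 3 = 4.01667 − 3 ≈ 1.0167

1.0167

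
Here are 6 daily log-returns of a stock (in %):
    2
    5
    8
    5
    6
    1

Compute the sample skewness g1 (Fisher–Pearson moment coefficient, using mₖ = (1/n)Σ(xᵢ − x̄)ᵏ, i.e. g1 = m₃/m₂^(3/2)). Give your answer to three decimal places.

x̄ = (2 + 5 + 8 + 5 + 6 + 1) / 6 = 4.5000
deviations (xᵢ − x̄): -2.5000, 0.5000, 3.5000, 0.5000, 1.5000, -3.5000
Σ(xᵢ − x̄)² = 33.5000 ⇒ m₂ = 33.5000/6 = 5.58333
Σ(xᵢ − x̄)³ = -12.0000 ⇒ m₃ = -12.0000/6 = -2.00000
m₂^(3/2) = 5.58333^(1.5) = 13.19290
g1 = m₃ / m₂^(3/2) = -2.00000 / 13.19290 ≈ -0.152

-0.152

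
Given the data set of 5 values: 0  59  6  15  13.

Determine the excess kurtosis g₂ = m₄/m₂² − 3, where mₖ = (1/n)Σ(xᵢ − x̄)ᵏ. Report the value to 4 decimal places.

-0.0469

x̄ = 18.6000
Σ(xᵢ − x̄)² = 2181.2000 ⇒ m₂ = 436.24000
Σ(xᵢ − x̄)⁴ = 2809990.7360 ⇒ m₄ = 561998.14720
m₂² = 190305.33760
g₂ = m₄/m₂² − 3 = 2.95314 − 3 ≈ -0.0469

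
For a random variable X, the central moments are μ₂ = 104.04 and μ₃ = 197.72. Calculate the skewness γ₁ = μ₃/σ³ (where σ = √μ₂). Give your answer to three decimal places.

σ = √μ₂ = √104.04 = 10.20000
σ³ = μ₂^(3/2) = 1061.20800
γ₁ = μ₃/σ³ = 197.72 / 1061.20800 ≈ 0.186

0.186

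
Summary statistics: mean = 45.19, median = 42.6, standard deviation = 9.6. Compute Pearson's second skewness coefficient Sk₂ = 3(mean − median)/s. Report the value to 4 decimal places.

Sk₂ = 3(45.19 − 42.6) / 9.6 = 3 × 2.5900 / 9.6
    = 7.7700 / 9.6 ≈ 0.8094

0.8094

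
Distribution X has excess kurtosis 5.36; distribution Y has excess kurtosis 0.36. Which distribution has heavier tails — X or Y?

Higher excess kurtosis ⇒ heavier tails relative to the normal distribution.
5.36 vs 0.36: the larger is 5.36, so X has heavier tails.

X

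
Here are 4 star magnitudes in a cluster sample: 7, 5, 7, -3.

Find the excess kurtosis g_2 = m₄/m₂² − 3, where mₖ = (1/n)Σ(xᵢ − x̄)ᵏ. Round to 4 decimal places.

x̄ = 4.0000
Σ(xᵢ − x̄)² = 68.0000 ⇒ m₂ = 17.00000
Σ(xᵢ − x̄)⁴ = 2564.0000 ⇒ m₄ = 641.00000
m₂² = 289.00000
g_2 = m₄/m₂² − 3 = 2.21799 − 3 ≈ -0.7820

-0.7820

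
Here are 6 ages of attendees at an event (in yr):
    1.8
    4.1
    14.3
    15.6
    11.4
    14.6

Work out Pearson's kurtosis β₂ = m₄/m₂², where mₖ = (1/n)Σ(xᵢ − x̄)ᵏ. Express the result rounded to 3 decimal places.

1.594

x̄ = 10.3000
Σ(xᵢ − x̄)² = 174.4800 ⇒ m₂ = 29.08000
Σ(xᵢ − x̄)⁴ = 8086.0884 ⇒ m₄ = 1347.68140
m₂² = 845.64640
β₂ = m₄/m₂² = 1347.68140 / 845.64640 ≈ 1.594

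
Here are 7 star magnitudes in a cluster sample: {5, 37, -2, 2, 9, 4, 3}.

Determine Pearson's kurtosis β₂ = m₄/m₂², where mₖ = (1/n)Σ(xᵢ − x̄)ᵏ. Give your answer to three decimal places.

4.601

x̄ = 8.2857
Σ(xᵢ − x̄)² = 1027.4286 ⇒ m₂ = 146.77551
Σ(xᵢ − x̄)⁴ = 693805.6560 ⇒ m₄ = 99115.09371
m₂² = 21543.05040
β₂ = m₄/m₂² = 99115.09371 / 21543.05040 ≈ 4.601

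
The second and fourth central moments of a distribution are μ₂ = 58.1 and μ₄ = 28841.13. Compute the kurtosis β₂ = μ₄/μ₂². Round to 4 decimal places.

μ₂² = 58.1² = 3375.61000
μ₄/μ₂² = 28841.13 / 3375.61000 = 8.54398
β₂ ≈ 8.5440

8.5440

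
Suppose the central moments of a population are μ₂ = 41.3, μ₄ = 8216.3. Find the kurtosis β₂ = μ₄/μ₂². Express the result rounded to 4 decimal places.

4.8170

μ₂² = 41.3² = 1705.69000
μ₄/μ₂² = 8216.3 / 1705.69000 = 4.81699
β₂ ≈ 4.8170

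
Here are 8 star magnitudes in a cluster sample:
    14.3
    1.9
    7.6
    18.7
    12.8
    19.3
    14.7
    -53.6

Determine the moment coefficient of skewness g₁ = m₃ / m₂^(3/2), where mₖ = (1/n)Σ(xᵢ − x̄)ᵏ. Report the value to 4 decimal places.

x̄ = (14.3 + 1.9 + 7.6 + 18.7 + 12.8 + 19.3 + 14.7 - 53.6) / 8 = 4.4625
deviations (xᵢ − x̄): 9.8375, -2.5625, 3.1375, 14.2375, 8.3375, 14.8375, 10.2375, -58.0625
Σ(xᵢ − x̄)² = 4081.6188 ⇒ m₂ = 4081.6188/8 = 510.20234
Σ(xᵢ − x̄)³ = -186972.2765 ⇒ m₃ = -186972.2765/8 = -23371.53456
m₂^(3/2) = 510.20234^(1.5) = 11524.27661
g₁ = m₃ / m₂^(3/2) = -23371.53456 / 11524.27661 ≈ -2.0280

-2.0280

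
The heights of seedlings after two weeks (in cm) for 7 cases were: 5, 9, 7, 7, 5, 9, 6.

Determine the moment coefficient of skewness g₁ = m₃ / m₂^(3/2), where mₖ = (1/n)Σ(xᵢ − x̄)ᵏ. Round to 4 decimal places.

x̄ = (5 + 9 + 7 + 7 + 5 + 9 + 6) / 7 = 6.8571
deviations (xᵢ − x̄): -1.8571, 2.1429, 0.1429, 0.1429, -1.8571, 2.1429, -0.8571
Σ(xᵢ − x̄)² = 16.8571 ⇒ m₂ = 16.8571/7 = 2.40816
Σ(xᵢ − x̄)³ = 6.2449 ⇒ m₃ = 6.2449/7 = 0.89213
m₂^(3/2) = 2.40816^(1.5) = 3.73705
g₁ = m₃ / m₂^(3/2) = 0.89213 / 3.73705 ≈ 0.2387

0.2387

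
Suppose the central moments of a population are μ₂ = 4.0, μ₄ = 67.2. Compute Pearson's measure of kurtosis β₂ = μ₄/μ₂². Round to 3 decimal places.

4.200

μ₂² = 4.0² = 16.00000
μ₄/μ₂² = 67.2 / 16.00000 = 4.20000
β₂ ≈ 4.200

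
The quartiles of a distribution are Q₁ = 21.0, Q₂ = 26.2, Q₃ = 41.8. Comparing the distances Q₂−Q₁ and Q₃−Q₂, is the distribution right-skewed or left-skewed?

right-skewed

Q₂ − Q₁ = 5.2;  Q₃ − Q₂ = 15.6
Q₃ − Q₂ > Q₂ − Q₁ ⇒ the upper half is more spread out ⇒ right-skewed.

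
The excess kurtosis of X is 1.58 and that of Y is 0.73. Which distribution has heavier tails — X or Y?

X

Higher excess kurtosis ⇒ heavier tails relative to the normal distribution.
1.58 vs 0.73: the larger is 1.58, so X has heavier tails.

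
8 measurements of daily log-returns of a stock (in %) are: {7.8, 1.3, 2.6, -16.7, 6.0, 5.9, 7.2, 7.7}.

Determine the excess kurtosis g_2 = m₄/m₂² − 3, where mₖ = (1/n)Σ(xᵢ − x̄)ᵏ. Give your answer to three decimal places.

x̄ = 2.7250
Σ(xᵢ − x̄)² = 470.7150 ⇒ m₂ = 58.83938
Σ(xᵢ − x̄)⁴ = 144276.1536 ⇒ m₄ = 18034.51920
m₂² = 3462.07205
g_2 = m₄/m₂² − 3 = 5.20917 − 3 ≈ 2.209

2.209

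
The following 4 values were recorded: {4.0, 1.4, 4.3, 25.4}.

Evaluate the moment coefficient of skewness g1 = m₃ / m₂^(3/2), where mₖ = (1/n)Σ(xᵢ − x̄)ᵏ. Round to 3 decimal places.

x̄ = (4.0 + 1.4 + 4.3 + 25.4) / 4 = 8.7750
deviations (xᵢ − x̄): -4.7750, -7.3750, -4.4750, 16.6250
Σ(xᵢ − x̄)² = 373.6075 ⇒ m₂ = 373.6075/4 = 93.40188
Σ(xᵢ − x̄)³ = 3995.3756 ⇒ m₃ = 3995.3756/4 = 998.84391
m₂^(3/2) = 93.40188^(1.5) = 902.67911
g1 = m₃ / m₂^(3/2) = 998.84391 / 902.67911 ≈ 1.107

1.107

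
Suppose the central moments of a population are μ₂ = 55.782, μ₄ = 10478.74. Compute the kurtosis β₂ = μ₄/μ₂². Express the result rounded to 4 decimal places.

μ₂² = 55.782² = 3111.63152
μ₄/μ₂² = 10478.74 / 3111.63152 = 3.36760
β₂ ≈ 3.3676

3.3676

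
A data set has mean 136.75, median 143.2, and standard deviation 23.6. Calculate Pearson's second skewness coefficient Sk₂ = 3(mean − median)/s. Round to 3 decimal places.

Sk₂ = 3(136.75 − 143.2) / 23.6 = 3 × -6.4500 / 23.6
    = -19.3500 / 23.6 ≈ -0.820

-0.820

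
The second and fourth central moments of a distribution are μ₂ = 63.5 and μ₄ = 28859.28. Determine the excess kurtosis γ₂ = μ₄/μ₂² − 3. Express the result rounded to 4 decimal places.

4.1571

μ₂² = 63.5² = 4032.25000
μ₄/μ₂² = 28859.28 / 4032.25000 = 7.15712
γ₂ = 7.15712 − 3 ≈ 4.1571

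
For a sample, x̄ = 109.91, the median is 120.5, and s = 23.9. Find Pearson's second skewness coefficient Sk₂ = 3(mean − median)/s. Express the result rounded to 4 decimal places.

-1.3293

Sk₂ = 3(109.91 − 120.5) / 23.9 = 3 × -10.5900 / 23.9
    = -31.7700 / 23.9 ≈ -1.3293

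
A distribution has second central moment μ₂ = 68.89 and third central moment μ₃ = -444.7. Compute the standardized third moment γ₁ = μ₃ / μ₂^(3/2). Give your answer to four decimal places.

σ = √μ₂ = √68.89 = 8.30000
σ³ = μ₂^(3/2) = 571.78700
γ₁ = μ₃/σ³ = -444.7 / 571.78700 ≈ -0.7777

-0.7777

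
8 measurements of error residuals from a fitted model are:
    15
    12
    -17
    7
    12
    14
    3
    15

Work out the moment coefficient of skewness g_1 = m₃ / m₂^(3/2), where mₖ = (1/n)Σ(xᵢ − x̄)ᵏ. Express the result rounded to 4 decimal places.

-1.6752

x̄ = (15 + 12 - 17 + 7 + 12 + 14 + 3 + 15) / 8 = 7.6250
deviations (xᵢ − x̄): 7.3750, 4.3750, -24.6250, -0.6250, 4.3750, 6.3750, -4.6250, 7.3750
Σ(xᵢ − x̄)² = 815.8750 ⇒ m₂ = 815.8750/8 = 101.98438
Σ(xᵢ − x̄)³ = -13802.7188 ⇒ m₃ = -13802.7188/8 = -1725.33984
m₂^(3/2) = 101.98438^(1.5) = 1029.91281
g_1 = m₃ / m₂^(3/2) = -1725.33984 / 1029.91281 ≈ -1.6752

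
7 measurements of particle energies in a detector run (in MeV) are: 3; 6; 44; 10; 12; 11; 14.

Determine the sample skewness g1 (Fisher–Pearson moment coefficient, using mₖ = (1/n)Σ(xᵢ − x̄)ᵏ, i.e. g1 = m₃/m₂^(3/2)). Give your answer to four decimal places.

1.7165

x̄ = (3 + 6 + 44 + 10 + 12 + 11 + 14) / 7 = 14.2857
deviations (xᵢ − x̄): -11.2857, -8.2857, 29.7143, -4.2857, -2.2857, -3.2857, -0.2857
Σ(xᵢ − x̄)² = 1113.4286 ⇒ m₂ = 1113.4286/7 = 159.06122
Σ(xᵢ − x̄)³ = 24103.4694 ⇒ m₃ = 24103.4694/7 = 3443.35277
m₂^(3/2) = 159.06122^(1.5) = 2006.07184
g1 = m₃ / m₂^(3/2) = 3443.35277 / 2006.07184 ≈ 1.7165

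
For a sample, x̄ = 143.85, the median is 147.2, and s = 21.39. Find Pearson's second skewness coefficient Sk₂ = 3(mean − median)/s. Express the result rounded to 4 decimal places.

-0.4698

Sk₂ = 3(143.85 − 147.2) / 21.39 = 3 × -3.3500 / 21.39
    = -10.0500 / 21.39 ≈ -0.4698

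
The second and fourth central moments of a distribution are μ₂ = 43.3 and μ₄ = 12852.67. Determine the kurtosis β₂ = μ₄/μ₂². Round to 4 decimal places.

6.8552

μ₂² = 43.3² = 1874.89000
μ₄/μ₂² = 12852.67 / 1874.89000 = 6.85516
β₂ ≈ 6.8552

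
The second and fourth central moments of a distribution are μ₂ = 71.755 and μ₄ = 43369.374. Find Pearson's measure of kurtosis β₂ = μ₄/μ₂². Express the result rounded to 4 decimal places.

μ₂² = 71.755² = 5148.78002
μ₄/μ₂² = 43369.374 / 5148.78002 = 8.42323
β₂ ≈ 8.4232

8.4232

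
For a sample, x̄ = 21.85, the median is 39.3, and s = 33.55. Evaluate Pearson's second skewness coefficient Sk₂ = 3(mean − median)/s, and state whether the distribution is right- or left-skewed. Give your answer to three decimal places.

Sk₂ = 3(21.85 − 39.3) / 33.55 = 3 × -17.4500 / 33.55
    = -52.3500 / 33.55 ≈ -1.560
Sk₂ < 0 ⇒ mean < median ⇒ left-skewed (negative skew).

-1.560, left-skewed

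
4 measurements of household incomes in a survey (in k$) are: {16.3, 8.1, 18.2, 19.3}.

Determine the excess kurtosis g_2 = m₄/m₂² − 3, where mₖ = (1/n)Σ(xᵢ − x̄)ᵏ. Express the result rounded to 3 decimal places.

x̄ = 15.4750
Σ(xᵢ − x̄)² = 77.1275 ⇒ m₂ = 19.28188
Σ(xᵢ − x̄)⁴ = 3227.9984 ⇒ m₄ = 806.99961
m₂² = 371.79070
g_2 = m₄/m₂² − 3 = 2.17058 − 3 ≈ -0.829

-0.829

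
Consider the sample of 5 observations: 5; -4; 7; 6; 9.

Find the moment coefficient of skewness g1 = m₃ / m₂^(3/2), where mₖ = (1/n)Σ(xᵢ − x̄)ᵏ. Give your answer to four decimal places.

x̄ = (5 - 4 + 7 + 6 + 9) / 5 = 4.6000
deviations (xᵢ − x̄): 0.4000, -8.6000, 2.4000, 1.4000, 4.4000
Σ(xᵢ − x̄)² = 101.2000 ⇒ m₂ = 101.2000/5 = 20.24000
Σ(xᵢ − x̄)³ = -534.2400 ⇒ m₃ = -534.2400/5 = -106.84800
m₂^(3/2) = 20.24000^(1.5) = 91.05751
g1 = m₃ / m₂^(3/2) = -106.84800 / 91.05751 ≈ -1.1734

-1.1734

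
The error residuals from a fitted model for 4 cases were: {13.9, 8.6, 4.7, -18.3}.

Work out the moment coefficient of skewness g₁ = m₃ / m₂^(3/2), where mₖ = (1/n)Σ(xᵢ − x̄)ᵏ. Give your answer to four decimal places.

-0.9128

x̄ = (13.9 + 8.6 + 4.7 - 18.3) / 4 = 2.2250
deviations (xᵢ − x̄): 11.6750, 6.3750, 2.4750, -20.5250
Σ(xᵢ − x̄)² = 604.3475 ⇒ m₂ = 604.3475/4 = 151.08688
Σ(xᵢ − x̄)³ = -6781.0691 ⇒ m₃ = -6781.0691/4 = -1695.26728
m₂^(3/2) = 151.08688^(1.5) = 1857.12060
g₁ = m₃ / m₂^(3/2) = -1695.26728 / 1857.12060 ≈ -0.9128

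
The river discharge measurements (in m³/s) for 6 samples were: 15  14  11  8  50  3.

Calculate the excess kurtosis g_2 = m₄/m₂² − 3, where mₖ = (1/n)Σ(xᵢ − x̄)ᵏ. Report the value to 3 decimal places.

0.759

x̄ = 16.8333
Σ(xᵢ − x̄)² = 1414.8333 ⇒ m₂ = 235.80556
Σ(xᵢ − x̄)⁴ = 1254002.1528 ⇒ m₄ = 209000.35880
m₂² = 55604.26003
g_2 = m₄/m₂² − 3 = 3.75871 − 3 ≈ 0.759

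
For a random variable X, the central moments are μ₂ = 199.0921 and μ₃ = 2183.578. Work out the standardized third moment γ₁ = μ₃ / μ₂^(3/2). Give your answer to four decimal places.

σ = √μ₂ = √199.0921 = 14.11000
σ³ = μ₂^(3/2) = 2809.18953
γ₁ = μ₃/σ³ = 2183.578 / 2809.18953 ≈ 0.7773

0.7773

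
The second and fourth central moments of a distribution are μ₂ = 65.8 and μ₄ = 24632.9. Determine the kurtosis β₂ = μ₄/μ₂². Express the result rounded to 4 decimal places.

5.6894

μ₂² = 65.8² = 4329.64000
μ₄/μ₂² = 24632.9 / 4329.64000 = 5.68936
β₂ ≈ 5.6894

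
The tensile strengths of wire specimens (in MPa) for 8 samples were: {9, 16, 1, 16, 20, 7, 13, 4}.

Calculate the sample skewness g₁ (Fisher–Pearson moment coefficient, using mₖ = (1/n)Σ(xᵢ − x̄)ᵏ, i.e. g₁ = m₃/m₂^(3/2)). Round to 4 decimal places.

-0.1071

x̄ = (9 + 16 + 1 + 16 + 20 + 7 + 13 + 4) / 8 = 10.7500
deviations (xᵢ − x̄): -1.7500, 5.2500, -9.7500, 5.2500, 9.2500, -3.7500, 2.2500, -6.7500
Σ(xᵢ − x̄)² = 303.5000 ⇒ m₂ = 303.5000/8 = 37.93750
Σ(xᵢ − x̄)³ = -200.2500 ⇒ m₃ = -200.2500/8 = -25.03125
m₂^(3/2) = 37.93750^(1.5) = 233.67006
g₁ = m₃ / m₂^(3/2) = -25.03125 / 233.67006 ≈ -0.1071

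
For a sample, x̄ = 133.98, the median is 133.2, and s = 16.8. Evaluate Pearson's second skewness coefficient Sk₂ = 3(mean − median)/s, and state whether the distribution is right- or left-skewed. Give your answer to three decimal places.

Sk₂ = 3(133.98 − 133.2) / 16.8 = 3 × 0.7800 / 16.8
    = 2.3400 / 16.8 ≈ 0.139
Sk₂ > 0 ⇒ mean > median ⇒ right-skewed (positive skew).

0.139, right-skewed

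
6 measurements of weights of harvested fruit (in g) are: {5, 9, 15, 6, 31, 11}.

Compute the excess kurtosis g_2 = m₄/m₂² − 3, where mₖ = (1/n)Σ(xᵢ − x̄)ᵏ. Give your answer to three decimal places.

0.252

x̄ = 12.8333
Σ(xᵢ − x̄)² = 460.8333 ⇒ m₂ = 76.80556
Σ(xᵢ − x̄)⁴ = 115113.1528 ⇒ m₄ = 19185.52546
m₂² = 5899.09336
g_2 = m₄/m₂² − 3 = 3.25228 − 3 ≈ 0.252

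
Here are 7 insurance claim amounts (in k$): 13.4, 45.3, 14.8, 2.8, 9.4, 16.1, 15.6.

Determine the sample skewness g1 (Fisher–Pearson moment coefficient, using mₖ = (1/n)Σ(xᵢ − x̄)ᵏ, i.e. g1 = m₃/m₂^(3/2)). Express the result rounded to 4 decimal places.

1.4931

x̄ = (13.4 + 45.3 + 14.8 + 2.8 + 9.4 + 16.1 + 15.6) / 7 = 16.7714
deviations (xᵢ − x̄): -3.3714, 28.5286, -1.9714, -13.9714, -7.3714, -0.6714, -1.1714
Σ(xᵢ − x̄)² = 1080.4943 ⇒ m₂ = 1080.4943/7 = 154.35633
Σ(xᵢ − x̄)³ = 20043.1400 ⇒ m₃ = 20043.1400/7 = 2863.30571
m₂^(3/2) = 154.35633^(1.5) = 1917.72642
g1 = m₃ / m₂^(3/2) = 2863.30571 / 1917.72642 ≈ 1.4931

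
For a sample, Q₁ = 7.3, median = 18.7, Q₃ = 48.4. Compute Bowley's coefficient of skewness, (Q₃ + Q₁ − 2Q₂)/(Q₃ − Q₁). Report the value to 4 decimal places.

0.4453

numerator: Q₃ + Q₁ − 2Q₂ = 48.4 + 7.3 − 2×18.7 = 18.3000
denominator: Q₃ − Q₁ = 48.4 − 7.3 = 41.1000
Bowley skewness = 18.3000 / 41.1000 ≈ 0.4453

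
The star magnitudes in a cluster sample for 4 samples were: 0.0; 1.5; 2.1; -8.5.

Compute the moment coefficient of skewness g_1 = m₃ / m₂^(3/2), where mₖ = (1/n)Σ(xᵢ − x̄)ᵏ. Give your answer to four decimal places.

x̄ = (0.0 + 1.5 + 2.1 - 8.5) / 4 = -1.2250
deviations (xᵢ − x̄): 1.2250, 2.7250, 3.3250, -7.2750
Σ(xᵢ − x̄)² = 72.9075 ⇒ m₂ = 72.9075/4 = 18.22688
Σ(xᵢ − x̄)³ = -326.2009 ⇒ m₃ = -326.2009/4 = -81.55022
m₂^(3/2) = 18.22688^(1.5) = 77.81590
g_1 = m₃ / m₂^(3/2) = -81.55022 / 77.81590 ≈ -1.0480

-1.0480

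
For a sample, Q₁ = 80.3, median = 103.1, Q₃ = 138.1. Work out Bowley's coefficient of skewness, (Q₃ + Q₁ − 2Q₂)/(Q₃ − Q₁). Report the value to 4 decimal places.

numerator: Q₃ + Q₁ − 2Q₂ = 138.1 + 80.3 − 2×103.1 = 12.2000
denominator: Q₃ − Q₁ = 138.1 − 80.3 = 57.8000
Bowley skewness = 12.2000 / 57.8000 ≈ 0.2111

0.2111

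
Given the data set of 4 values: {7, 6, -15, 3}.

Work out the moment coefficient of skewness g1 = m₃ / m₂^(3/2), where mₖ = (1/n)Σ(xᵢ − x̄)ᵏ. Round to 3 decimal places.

x̄ = (7 + 6 - 15 + 3) / 4 = 0.2500
deviations (xᵢ − x̄): 6.7500, 5.7500, -15.2500, 2.7500
Σ(xᵢ − x̄)² = 318.7500 ⇒ m₂ = 318.7500/4 = 79.68750
Σ(xᵢ − x̄)³ = -3028.1250 ⇒ m₃ = -3028.1250/4 = -757.03125
m₂^(3/2) = 79.68750^(1.5) = 711.35322
g1 = m₃ / m₂^(3/2) = -757.03125 / 711.35322 ≈ -1.064

-1.064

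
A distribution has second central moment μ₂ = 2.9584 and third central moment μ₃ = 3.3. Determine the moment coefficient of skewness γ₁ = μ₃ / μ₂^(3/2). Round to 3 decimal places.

σ = √μ₂ = √2.9584 = 1.72000
σ³ = μ₂^(3/2) = 5.08845
γ₁ = μ₃/σ³ = 3.3 / 5.08845 ≈ 0.649

0.649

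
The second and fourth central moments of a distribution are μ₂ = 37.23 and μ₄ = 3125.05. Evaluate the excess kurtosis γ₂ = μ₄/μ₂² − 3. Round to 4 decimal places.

-0.7454

μ₂² = 37.23² = 1386.07290
μ₄/μ₂² = 3125.05 / 1386.07290 = 2.25461
γ₂ = 2.25461 − 3 ≈ -0.7454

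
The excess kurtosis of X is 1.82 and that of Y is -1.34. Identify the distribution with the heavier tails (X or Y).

Higher excess kurtosis ⇒ heavier tails relative to the normal distribution.
1.82 vs -1.34: the larger is 1.82, so X has heavier tails. (X is leptokurtic — heavier-than-normal tails; the other is platykurtic.)

X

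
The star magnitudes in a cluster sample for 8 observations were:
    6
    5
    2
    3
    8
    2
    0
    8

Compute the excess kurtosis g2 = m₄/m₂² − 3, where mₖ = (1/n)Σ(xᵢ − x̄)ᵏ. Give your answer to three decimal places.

x̄ = 4.2500
Σ(xᵢ − x̄)² = 61.5000 ⇒ m₂ = 7.68750
Σ(xᵢ − x̄)⁴ = 785.1563 ⇒ m₄ = 98.14453
m₂² = 59.09766
g2 = m₄/m₂² − 3 = 1.66072 − 3 ≈ -1.339

-1.339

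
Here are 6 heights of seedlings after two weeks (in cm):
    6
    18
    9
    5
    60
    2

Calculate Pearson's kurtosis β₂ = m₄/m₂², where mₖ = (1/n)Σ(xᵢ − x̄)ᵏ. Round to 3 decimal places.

x̄ = 16.6667
Σ(xᵢ − x̄)² = 2403.3333 ⇒ m₂ = 400.55556
Σ(xᵢ − x̄)⁴ = 3607251.7778 ⇒ m₄ = 601208.62963
m₂² = 160444.75309
β₂ = m₄/m₂² = 601208.62963 / 160444.75309 ≈ 3.747

3.747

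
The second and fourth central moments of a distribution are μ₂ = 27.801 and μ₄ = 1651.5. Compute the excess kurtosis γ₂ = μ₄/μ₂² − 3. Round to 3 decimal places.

μ₂² = 27.801² = 772.89560
μ₄/μ₂² = 1651.5 / 772.89560 = 2.13677
γ₂ = 2.13677 − 3 ≈ -0.863

-0.863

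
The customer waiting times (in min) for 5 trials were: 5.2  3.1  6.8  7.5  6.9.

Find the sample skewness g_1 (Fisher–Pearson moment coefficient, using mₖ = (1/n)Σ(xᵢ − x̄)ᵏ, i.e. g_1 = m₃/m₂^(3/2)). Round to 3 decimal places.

-0.814

x̄ = (5.2 + 3.1 + 6.8 + 7.5 + 6.9) / 5 = 5.9000
deviations (xᵢ − x̄): -0.7000, -2.8000, 0.9000, 1.6000, 1.0000
Σ(xᵢ − x̄)² = 12.7000 ⇒ m₂ = 12.7000/5 = 2.54000
Σ(xᵢ − x̄)³ = -16.4700 ⇒ m₃ = -16.4700/5 = -3.29400
m₂^(3/2) = 2.54000^(1.5) = 4.04809
g_1 = m₃ / m₂^(3/2) = -3.29400 / 4.04809 ≈ -0.814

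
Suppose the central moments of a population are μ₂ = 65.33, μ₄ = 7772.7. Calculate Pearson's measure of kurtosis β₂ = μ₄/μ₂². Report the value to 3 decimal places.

1.821

μ₂² = 65.33² = 4268.00890
μ₄/μ₂² = 7772.7 / 4268.00890 = 1.82115
β₂ ≈ 1.821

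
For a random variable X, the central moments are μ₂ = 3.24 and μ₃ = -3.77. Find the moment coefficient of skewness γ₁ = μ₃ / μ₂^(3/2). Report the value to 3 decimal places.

σ = √μ₂ = √3.24 = 1.80000
σ³ = μ₂^(3/2) = 5.83200
γ₁ = μ₃/σ³ = -3.77 / 5.83200 ≈ -0.646

-0.646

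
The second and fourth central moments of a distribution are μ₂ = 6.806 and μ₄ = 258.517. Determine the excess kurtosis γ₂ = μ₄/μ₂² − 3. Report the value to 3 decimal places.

2.581

μ₂² = 6.806² = 46.32164
μ₄/μ₂² = 258.517 / 46.32164 = 5.58091
γ₂ = 5.58091 − 3 ≈ 2.581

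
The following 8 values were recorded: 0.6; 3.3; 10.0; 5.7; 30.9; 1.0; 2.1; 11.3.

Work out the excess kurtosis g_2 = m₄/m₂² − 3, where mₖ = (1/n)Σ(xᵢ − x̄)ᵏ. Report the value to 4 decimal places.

1.4627

x̄ = 8.1125
Σ(xᵢ − x̄)² = 705.1487 ⇒ m₂ = 88.14359
Σ(xᵢ − x̄)⁴ = 277378.8373 ⇒ m₄ = 34672.35467
m₂² = 7769.29312
g_2 = m₄/m₂² − 3 = 4.46274 − 3 ≈ 1.4627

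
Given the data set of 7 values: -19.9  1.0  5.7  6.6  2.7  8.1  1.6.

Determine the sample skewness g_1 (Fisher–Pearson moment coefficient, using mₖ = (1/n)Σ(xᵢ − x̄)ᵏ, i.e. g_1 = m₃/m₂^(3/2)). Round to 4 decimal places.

x̄ = (-19.9 + 1.0 + 5.7 + 6.6 + 2.7 + 8.1 + 1.6) / 7 = 0.8286
deviations (xᵢ − x̄): -20.7286, 0.1714, 4.8714, 5.7714, 1.8714, 7.2714, 0.7714
Σ(xᵢ − x̄)² = 543.7143 ⇒ m₂ = 543.7143/7 = 77.67347
Σ(xᵢ − x̄)³ = -8207.1902 ⇒ m₃ = -8207.1902/7 = -1172.45575
m₂^(3/2) = 77.67347^(1.5) = 684.55612
g_1 = m₃ / m₂^(3/2) = -1172.45575 / 684.55612 ≈ -1.7127

-1.7127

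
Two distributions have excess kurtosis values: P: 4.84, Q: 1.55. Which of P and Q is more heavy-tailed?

Higher excess kurtosis ⇒ heavier tails relative to the normal distribution.
4.84 vs 1.55: the larger is 4.84, so P has heavier tails.

P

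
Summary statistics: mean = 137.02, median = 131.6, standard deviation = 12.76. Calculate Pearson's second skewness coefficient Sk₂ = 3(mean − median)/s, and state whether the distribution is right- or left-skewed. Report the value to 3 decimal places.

1.274, right-skewed

Sk₂ = 3(137.02 − 131.6) / 12.76 = 3 × 5.4200 / 12.76
    = 16.2600 / 12.76 ≈ 1.274
Sk₂ > 0 ⇒ mean > median ⇒ right-skewed (positive skew).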